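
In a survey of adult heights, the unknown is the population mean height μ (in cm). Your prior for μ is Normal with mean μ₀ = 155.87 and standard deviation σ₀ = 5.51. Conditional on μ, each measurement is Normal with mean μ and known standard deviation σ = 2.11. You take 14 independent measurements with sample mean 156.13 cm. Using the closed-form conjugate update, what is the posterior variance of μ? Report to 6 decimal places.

For Normal data with known variance σ², a Normal(μ₀, σ₀²) prior on μ is conjugate. Posterior precision = 1/σ₀² + n/σ²; posterior mean is the precision-weighted average of μ₀ and x̄.
σ₀² = 5.51² = 30.3601, σ² = 2.11² = 4.4521; σ² + n·σ₀² = 4.4521 + 14·30.3601 = 429.4935.
Posterior precision = 1/σ₀² + n/σ² = 1/30.3601 + 14/4.4521 = (σ² + n·σ₀²)/(σ₀²σ²) = 429.4935/(30.3601·4.4521); posterior variance σₙ² = σ₀²σ²/(σ² + n·σ₀²) = 30.3601·4.4521/429.4935 = 0.314711.

0.314711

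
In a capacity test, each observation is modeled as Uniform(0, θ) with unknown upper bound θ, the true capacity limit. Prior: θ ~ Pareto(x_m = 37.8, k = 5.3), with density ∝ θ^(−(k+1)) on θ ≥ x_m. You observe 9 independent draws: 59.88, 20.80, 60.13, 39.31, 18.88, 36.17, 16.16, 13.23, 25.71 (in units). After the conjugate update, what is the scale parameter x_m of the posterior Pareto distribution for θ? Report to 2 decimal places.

A Pareto(scale x_m, shape k) prior on the upper bound θ of Uniform(0, θ) is conjugate: posterior is Pareto(max(x_m, max xᵢ), k + n).
Sample maximum = 60.13; prior scale x_m = 37.8 → posterior scale = max = 60.13.
Posterior shape = 5.3 + 9 = 14.3.
Posterior scale x_m = 60.13.

60.13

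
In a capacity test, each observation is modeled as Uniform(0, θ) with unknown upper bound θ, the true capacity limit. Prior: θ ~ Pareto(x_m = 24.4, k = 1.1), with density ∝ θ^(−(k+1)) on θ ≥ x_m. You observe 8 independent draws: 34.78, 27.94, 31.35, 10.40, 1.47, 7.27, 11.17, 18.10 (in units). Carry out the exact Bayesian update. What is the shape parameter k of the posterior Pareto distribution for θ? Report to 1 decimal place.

9.1

A Pareto(scale x_m, shape k) prior on the upper bound θ of Uniform(0, θ) is conjugate: posterior is Pareto(max(x_m, max xᵢ), k + n).
Sample maximum = 34.78; prior scale x_m = 24.4 → posterior scale = max = 34.78.
Posterior shape = 1.1 + 8 = 9.1.
Posterior shape k = 9.1.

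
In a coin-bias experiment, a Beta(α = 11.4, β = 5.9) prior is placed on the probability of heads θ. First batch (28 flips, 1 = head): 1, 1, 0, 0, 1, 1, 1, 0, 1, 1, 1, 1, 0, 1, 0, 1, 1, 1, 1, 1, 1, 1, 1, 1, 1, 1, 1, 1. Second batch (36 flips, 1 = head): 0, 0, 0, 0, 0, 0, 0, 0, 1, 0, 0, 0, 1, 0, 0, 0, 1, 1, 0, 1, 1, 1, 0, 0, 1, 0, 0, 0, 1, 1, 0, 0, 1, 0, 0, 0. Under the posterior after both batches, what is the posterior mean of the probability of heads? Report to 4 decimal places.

The Beta prior is conjugate to a Binomial/Bernoulli likelihood; the update adds successes to α and failures to β.
After batch 1: Beta(11.4+23, 5.9+5) = Beta(34.4, 10.9).
After batch 2: Beta(34.4+11, 10.9+25) = Beta(45.4, 35.9).
Posterior mean = α/(α+β) = 45.4/81.3 = 0.5584.

0.5584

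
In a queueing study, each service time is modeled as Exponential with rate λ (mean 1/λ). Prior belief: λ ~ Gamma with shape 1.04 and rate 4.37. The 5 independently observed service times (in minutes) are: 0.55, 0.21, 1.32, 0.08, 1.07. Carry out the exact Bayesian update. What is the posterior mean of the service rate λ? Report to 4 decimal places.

With a Gamma(shape α, rate β) prior on the exponential rate λ, the posterior after n observations with total T = Σxᵢ is Gamma(α+n, β+T).
Sum of observations T = 3.23 minutes; n = 5.
Posterior: Gamma(1.04+5, 4.37+3.23) = Gamma(6.04, 7.60).
Posterior mean of λ = α/β = 6.04/7.60 = 0.7947.

0.7947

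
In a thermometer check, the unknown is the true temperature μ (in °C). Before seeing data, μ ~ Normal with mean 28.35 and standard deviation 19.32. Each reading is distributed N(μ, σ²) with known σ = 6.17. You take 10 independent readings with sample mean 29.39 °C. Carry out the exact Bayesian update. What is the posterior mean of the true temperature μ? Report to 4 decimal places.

For Normal data with known variance σ², a Normal(μ₀, σ₀²) prior on μ is conjugate. Posterior precision = 1/σ₀² + n/σ²; posterior mean is the precision-weighted average of μ₀ and x̄.
n·x̄ = 10·29.39 = 293.9.
σ₀² = 19.32² = 373.2624, σ² = 6.17² = 38.0689; σ² + n·σ₀² = 38.0689 + 10·373.2624 = 3770.6929.
Posterior mean = (μ₀/σ₀² + n·x̄/σ²)/(1/σ₀² + n/σ²) = (σ²·μ₀ + σ₀²·n·x̄)/(σ² + n·σ₀²) = (38.0689·28.35 + 373.2624·293.9)/3770.6929 = 110781.072675/3770.6929 = 29.3795.

29.3795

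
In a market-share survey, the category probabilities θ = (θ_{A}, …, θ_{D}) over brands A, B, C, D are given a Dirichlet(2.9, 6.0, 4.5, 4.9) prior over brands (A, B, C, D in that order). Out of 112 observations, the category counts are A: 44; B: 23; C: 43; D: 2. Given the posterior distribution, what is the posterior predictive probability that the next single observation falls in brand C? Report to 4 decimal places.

The Dirichlet prior is conjugate to the Multinomial likelihood: each posterior αⱼ = prior αⱼ + observed count nⱼ.
Posterior concentration: (46.9, 29.0, 47.5, 6.9), total = 130.3.
P(next = C | data) = α_{C}/Σα = 0.3645.

0.3645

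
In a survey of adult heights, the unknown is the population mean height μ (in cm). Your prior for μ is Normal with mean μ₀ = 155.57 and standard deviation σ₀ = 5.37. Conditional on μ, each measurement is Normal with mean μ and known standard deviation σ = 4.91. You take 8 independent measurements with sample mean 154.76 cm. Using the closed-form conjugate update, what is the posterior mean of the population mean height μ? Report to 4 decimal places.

For Normal data with known variance σ², a Normal(μ₀, σ₀²) prior on μ is conjugate. Posterior precision = 1/σ₀² + n/σ²; posterior mean is the precision-weighted average of μ₀ and x̄.
n·x̄ = 8·154.76 = 1238.08.
σ₀² = 5.37² = 28.8369, σ² = 4.91² = 24.1081; σ² + n·σ₀² = 24.1081 + 8·28.8369 = 254.8033.
Posterior mean = (μ₀/σ₀² + n·x̄/σ²)/(1/σ₀² + n/σ²) = (σ²·μ₀ + σ₀²·n·x̄)/(σ² + n·σ₀²) = (24.1081·155.57 + 28.8369·1238.08)/254.8033 = 39452.886269/254.8033 = 154.8366.

154.8366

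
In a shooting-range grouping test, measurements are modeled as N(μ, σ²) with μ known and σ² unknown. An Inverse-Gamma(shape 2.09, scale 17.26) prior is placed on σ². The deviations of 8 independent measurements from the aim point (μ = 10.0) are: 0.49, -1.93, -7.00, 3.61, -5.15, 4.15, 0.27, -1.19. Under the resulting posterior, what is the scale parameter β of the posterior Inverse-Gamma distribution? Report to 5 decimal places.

72.87555

With known mean μ and an Inverse-Gamma(α, β) prior on σ², the Normal likelihood is conjugate: posterior is Inv-Gamma(α + n/2, β + Σ(xᵢ−μ)²/2).
Σ(xᵢ−μ)² = (0.49)² + (-1.93)² + (-7.00)² + (3.61)² + (-5.15)² + (4.15)² + (0.27)² + (-1.19)² = 111.2311.
Posterior: Inv-Gamma(2.09 + 8/2, 17.26 + 111.2311/2) = Inv-Gamma(6.09, 72.87555).
Posterior β = 72.87555.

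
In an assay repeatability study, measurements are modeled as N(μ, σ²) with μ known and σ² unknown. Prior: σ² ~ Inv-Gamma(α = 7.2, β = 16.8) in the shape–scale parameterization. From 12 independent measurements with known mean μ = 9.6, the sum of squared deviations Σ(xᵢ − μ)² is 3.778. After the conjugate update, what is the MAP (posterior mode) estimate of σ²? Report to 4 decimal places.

With known mean μ and an Inverse-Gamma(α, β) prior on σ², the Normal likelihood is conjugate: posterior is Inv-Gamma(α + n/2, β + Σ(xᵢ−μ)²/2).
Posterior: Inv-Gamma(7.2 + 12/2, 16.8 + 3.778/2) = Inv-Gamma(13.20, 18.6890).
Mode = β/(α+1) = 18.6890/14.20 = 1.3161.

1.3161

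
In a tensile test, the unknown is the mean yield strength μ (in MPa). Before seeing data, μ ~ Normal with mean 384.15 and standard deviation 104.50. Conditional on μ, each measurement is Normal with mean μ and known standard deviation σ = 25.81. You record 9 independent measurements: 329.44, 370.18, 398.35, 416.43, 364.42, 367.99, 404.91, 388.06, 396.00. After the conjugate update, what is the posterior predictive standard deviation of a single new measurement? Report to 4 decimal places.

27.1970

For Normal data with known variance σ², a Normal(μ₀, σ₀²) prior on μ is conjugate. Posterior precision = 1/σ₀² + n/σ²; posterior mean is the precision-weighted average of μ₀ and x̄.
σ₀² = 104.50² = 10920.25, σ² = 25.81² = 666.1561; σ² + n·σ₀² = 666.1561 + 9·10920.25 = 98948.4061.
Posterior precision = 1/σ₀² + n/σ² = 1/10920.25 + 9/666.1561 = (σ² + n·σ₀²)/(σ₀²σ²) = 98948.4061/(10920.25·666.1561); posterior variance σₙ² = σ₀²σ²/(σ² + n·σ₀²) = 10920.25·666.1561/98948.4061 = 73.519033.
Predictive variance for one new observation = σₙ² + σ² = 10920.25·666.1561/98948.4061 + 666.1561 = σ²·(σ₀² + 98948.4061)/98948.4061 = 666.1561·109868.6561/98948.4061 = 739.675133; SD = √(666.1561·109868.6561/98948.4061) = 27.1970.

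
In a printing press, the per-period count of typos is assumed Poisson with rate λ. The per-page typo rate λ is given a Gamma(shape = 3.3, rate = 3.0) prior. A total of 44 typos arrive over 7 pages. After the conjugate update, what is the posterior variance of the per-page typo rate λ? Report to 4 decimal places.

0.4730

With a Gamma(shape α, rate β) prior, the Poisson likelihood is conjugate: the posterior is Gamma(α + ΣXᵢ, β + n).
Posterior: Gamma(α+S, β+n) = Gamma(3.3+44, 3.0+7) = Gamma(47.3, 10.0).
Var = α/β² = 47.3/10.0² = 0.4730.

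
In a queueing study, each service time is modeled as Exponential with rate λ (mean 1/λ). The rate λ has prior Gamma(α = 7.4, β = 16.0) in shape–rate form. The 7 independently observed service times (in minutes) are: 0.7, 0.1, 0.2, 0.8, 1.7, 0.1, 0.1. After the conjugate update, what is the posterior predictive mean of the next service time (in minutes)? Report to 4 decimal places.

1.4701

With a Gamma(shape α, rate β) prior on the exponential rate λ, the posterior after n observations with total T = Σxᵢ is Gamma(α+n, β+T).
Sum of observations T = 3.7 minutes; n = 7.
Posterior: Gamma(7.4+7, 16.0+3.7) = Gamma(14.4, 19.7).
The predictive distribution for the next observation is Lomax; its mean is β/(α−1) = 19.7/13.4 = 1.4701.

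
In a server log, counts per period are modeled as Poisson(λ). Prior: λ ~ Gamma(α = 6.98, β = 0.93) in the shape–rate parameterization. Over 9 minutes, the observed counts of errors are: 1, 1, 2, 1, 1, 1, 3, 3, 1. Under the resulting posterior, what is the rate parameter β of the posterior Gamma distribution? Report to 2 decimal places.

9.93

With a Gamma(shape α, rate β) prior, the Poisson likelihood is conjugate: the posterior is Gamma(α + ΣXᵢ, β + n).
Sum of counts S = 14 over n = 9 minutes.
Posterior: Gamma(α+S, β+n) = Gamma(6.98+14, 0.93+9) = Gamma(20.98, 9.93).
Posterior β = 9.93.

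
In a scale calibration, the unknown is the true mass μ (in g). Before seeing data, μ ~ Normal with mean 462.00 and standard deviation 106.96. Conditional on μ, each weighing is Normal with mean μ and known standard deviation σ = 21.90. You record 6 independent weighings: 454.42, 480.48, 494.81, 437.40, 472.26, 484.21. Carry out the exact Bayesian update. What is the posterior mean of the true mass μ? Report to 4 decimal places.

For Normal data with known variance σ², a Normal(μ₀, σ₀²) prior on μ is conjugate. Posterior precision = 1/σ₀² + n/σ²; posterior mean is the precision-weighted average of μ₀ and x̄.
Σxᵢ = 454.42 + 480.48 + 494.81 + 437.40 + 472.26 + 484.21 = 2823.58, so n·x̄ = 2823.58.
σ₀² = 106.96² = 11440.4416, σ² = 21.90² = 479.61; σ² + n·σ₀² = 479.61 + 6·11440.4416 = 69122.2596.
Posterior mean = (μ₀/σ₀² + n·x̄/σ²)/(1/σ₀² + n/σ²) = (σ²·μ₀ + σ₀²·n·x̄)/(σ² + n·σ₀²) = (479.61·462.00 + 11440.4416·2823.58)/69122.2596 = 32524581.912928/69122.2596 = 470.5370.

470.5370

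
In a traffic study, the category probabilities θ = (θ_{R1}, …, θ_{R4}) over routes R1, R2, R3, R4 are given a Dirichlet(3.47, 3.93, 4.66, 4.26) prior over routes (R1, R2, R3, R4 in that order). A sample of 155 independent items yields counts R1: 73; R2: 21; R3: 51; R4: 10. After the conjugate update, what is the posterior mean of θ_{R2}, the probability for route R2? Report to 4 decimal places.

The Dirichlet prior is conjugate to the Multinomial likelihood: each posterior αⱼ = prior αⱼ + observed count nⱼ.
Posterior concentration: (76.47, 24.93, 55.66, 14.26), total = 171.32.
E[θ_{R2}|data] = α_{R2}/Σα = 24.93/171.32 = 0.1455.

0.1455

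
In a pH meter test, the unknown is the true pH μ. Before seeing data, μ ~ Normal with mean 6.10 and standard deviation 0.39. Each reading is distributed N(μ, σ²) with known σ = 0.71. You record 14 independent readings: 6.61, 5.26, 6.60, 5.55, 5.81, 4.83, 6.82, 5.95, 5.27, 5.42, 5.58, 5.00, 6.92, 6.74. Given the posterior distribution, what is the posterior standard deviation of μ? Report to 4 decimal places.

0.1706

For Normal data with known variance σ², a Normal(μ₀, σ₀²) prior on μ is conjugate. Posterior precision = 1/σ₀² + n/σ²; posterior mean is the precision-weighted average of μ₀ and x̄.
σ₀² = 0.39² = 0.1521, σ² = 0.71² = 0.5041; σ² + n·σ₀² = 0.5041 + 14·0.1521 = 2.6335.
Posterior precision = 1/σ₀² + n/σ² = 1/0.1521 + 14/0.5041 = (σ² + n·σ₀²)/(σ₀²σ²) = 2.6335/(0.1521·0.5041); posterior variance σₙ² = σ₀²σ²/(σ² + n·σ₀²) = 0.1521·0.5041/2.6335 = 0.029115.
Posterior SD = √σₙ² = √(0.1521·0.5041/2.6335) = 0.1706.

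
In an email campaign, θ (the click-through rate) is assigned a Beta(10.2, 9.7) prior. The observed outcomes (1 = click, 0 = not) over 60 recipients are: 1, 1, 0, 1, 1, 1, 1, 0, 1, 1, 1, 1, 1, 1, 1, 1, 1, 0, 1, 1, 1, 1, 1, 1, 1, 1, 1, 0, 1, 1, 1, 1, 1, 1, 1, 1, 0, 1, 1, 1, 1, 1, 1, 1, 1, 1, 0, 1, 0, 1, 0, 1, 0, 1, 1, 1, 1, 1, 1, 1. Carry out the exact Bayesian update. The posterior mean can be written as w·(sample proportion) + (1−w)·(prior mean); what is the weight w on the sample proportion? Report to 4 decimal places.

0.7509

The Beta prior is conjugate to a Binomial/Bernoulli likelihood; the update adds successes to α and failures to β.
Posterior mean = (α₀+k)/(α₀+β₀+n) = [n/(α₀+β₀+n)]·(k/n) + [(α₀+β₀)/(α₀+β₀+n)]·α₀/(α₀+β₀), so only n and the prior enter the weight.
The weight on the data is w = n/(α₀+β₀+n) = 60/(10.2+9.7+60) = 60/79.9 = 0.7509.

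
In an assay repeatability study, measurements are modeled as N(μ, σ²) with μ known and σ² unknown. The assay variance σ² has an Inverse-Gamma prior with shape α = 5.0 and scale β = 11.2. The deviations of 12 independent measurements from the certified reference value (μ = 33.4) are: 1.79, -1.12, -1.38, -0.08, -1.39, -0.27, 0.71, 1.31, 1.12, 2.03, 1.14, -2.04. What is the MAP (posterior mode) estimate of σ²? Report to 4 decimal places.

With known mean μ and an Inverse-Gamma(α, β) prior on σ², the Normal likelihood is conjugate: posterior is Inv-Gamma(α + n/2, β + Σ(xᵢ−μ)²/2).
Σ(xᵢ−μ)² = (1.79)² + (-1.12)² + (-1.38)² + (-0.08)² + (-1.39)² + (-0.27)² + (0.71)² + (1.31)² + (1.12)² + (2.03)² + (1.14)² + (-2.04)² = 21.4310.
Posterior: Inv-Gamma(5.0 + 12/2, 11.2 + 21.4310/2) = Inv-Gamma(11.00, 21.91550).
Mode = β/(α+1) = 21.91550/12.00 = 1.8263.

1.8263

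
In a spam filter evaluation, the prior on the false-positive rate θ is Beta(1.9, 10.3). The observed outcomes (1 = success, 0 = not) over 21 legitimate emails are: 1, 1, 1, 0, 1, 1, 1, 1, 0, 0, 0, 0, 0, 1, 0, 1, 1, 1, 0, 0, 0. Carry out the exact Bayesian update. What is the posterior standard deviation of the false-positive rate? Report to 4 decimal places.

The Beta prior is conjugate to a Binomial/Bernoulli likelihood; the update adds successes to α and failures to β.
Posterior: Beta(α+k, β+n−k) = Beta(1.9+11, 10.3+10) = Beta(12.9, 20.3).
Var = αβ/((α+β)²(α+β+1)) = 12.9·20.3/(33.2²·34.2) = 0.00694678; SD = √0.00694678 = 0.0833.

0.0833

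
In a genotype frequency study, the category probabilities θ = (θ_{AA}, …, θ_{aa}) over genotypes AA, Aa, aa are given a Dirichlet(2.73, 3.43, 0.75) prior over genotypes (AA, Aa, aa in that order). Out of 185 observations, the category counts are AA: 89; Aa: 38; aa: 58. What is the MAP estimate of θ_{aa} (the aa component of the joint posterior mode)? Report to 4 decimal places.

0.3057

The Dirichlet prior is conjugate to the Multinomial likelihood: each posterior αⱼ = prior αⱼ + observed count nⱼ.
Posterior concentration: (91.73, 41.43, 58.75), total = 191.91.
Joint mode component: (α_{aa}−1)/(Σα−K) = 57.75/188.91 = 0.3057.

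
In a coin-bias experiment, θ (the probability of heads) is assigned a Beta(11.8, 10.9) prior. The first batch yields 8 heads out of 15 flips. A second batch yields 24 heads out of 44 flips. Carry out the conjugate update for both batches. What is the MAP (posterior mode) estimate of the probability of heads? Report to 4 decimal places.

0.5370

The Beta prior is conjugate to a Binomial/Bernoulli likelihood; the update adds successes to α and failures to β.
After batch 1: Beta(11.8+8, 10.9+7) = Beta(19.8, 17.9).
After batch 2: Beta(19.8+24, 17.9+20) = Beta(43.8, 37.9).
Mode of Beta(a,b) for a,b>1 is (a−1)/(a+b−2) = 42.8/79.7 = 0.5370.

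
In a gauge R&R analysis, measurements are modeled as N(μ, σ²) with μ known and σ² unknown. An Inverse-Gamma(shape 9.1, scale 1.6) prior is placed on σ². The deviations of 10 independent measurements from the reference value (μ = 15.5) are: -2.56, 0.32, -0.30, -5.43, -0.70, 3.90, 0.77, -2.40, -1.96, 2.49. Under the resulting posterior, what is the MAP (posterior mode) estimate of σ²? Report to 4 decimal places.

With known mean μ and an Inverse-Gamma(α, β) prior on σ², the Normal likelihood is conjugate: posterior is Inv-Gamma(α + n/2, β + Σ(xᵢ−μ)²/2).
Σ(xᵢ−μ)² = (-2.56)² + (0.32)² + (-0.30)² + (-5.43)² + (-0.70)² + (3.90)² + (0.77)² + (-2.40)² + (-1.96)² + (2.49)² = 68.3255.
Posterior: Inv-Gamma(9.1 + 10/2, 1.6 + 68.3255/2) = Inv-Gamma(14.10, 35.76275).
Mode = β/(α+1) = 35.76275/15.10 = 2.3684.

2.3684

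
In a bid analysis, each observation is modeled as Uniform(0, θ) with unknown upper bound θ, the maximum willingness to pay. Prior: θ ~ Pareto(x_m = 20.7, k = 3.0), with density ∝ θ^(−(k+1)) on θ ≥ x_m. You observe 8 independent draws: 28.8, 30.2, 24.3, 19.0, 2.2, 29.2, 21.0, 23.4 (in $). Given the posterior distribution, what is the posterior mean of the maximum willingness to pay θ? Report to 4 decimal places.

A Pareto(scale x_m, shape k) prior on the upper bound θ of Uniform(0, θ) is conjugate: posterior is Pareto(max(x_m, max xᵢ), k + n).
Sample maximum = 30.2; prior scale x_m = 20.7 → posterior scale = max = 30.2.
Posterior shape = 3.0 + 8 = 11.0.
E[θ|data] = k·x_m/(k−1) = 11.0·30.2/10.0 = 33.2200.

33.2200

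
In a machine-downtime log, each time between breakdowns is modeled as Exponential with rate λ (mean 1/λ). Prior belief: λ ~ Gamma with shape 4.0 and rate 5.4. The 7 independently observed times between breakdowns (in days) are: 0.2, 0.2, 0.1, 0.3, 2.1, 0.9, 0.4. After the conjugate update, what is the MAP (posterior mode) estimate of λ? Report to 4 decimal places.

With a Gamma(shape α, rate β) prior on the exponential rate λ, the posterior after n observations with total T = Σxᵢ is Gamma(α+n, β+T).
Sum of observations T = 4.2 days; n = 7.
Posterior: Gamma(4.0+7, 5.4+4.2) = Gamma(11.0, 9.6).
Mode = (α−1)/β = 1.0417.

1.0417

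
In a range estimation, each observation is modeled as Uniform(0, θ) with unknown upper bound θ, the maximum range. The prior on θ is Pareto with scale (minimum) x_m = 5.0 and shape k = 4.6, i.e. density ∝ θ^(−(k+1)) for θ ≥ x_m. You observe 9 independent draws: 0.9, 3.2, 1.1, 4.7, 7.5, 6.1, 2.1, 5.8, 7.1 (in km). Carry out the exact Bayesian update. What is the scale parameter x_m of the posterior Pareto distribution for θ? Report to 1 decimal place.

A Pareto(scale x_m, shape k) prior on the upper bound θ of Uniform(0, θ) is conjugate: posterior is Pareto(max(x_m, max xᵢ), k + n).
Sample maximum = 7.5; prior scale x_m = 5.0 → posterior scale = max = 7.5.
Posterior shape = 4.6 + 9 = 13.6.
Posterior scale x_m = 7.5.

7.5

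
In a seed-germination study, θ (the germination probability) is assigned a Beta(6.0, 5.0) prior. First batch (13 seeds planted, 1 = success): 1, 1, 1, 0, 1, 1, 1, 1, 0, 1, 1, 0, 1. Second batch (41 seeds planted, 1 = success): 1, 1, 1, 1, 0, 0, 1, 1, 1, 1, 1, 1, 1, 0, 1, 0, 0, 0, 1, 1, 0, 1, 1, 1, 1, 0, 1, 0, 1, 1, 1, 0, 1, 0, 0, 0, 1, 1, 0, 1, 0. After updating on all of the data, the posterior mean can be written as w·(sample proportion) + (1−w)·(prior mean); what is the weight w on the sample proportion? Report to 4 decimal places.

0.8308

The Beta prior is conjugate to a Binomial/Bernoulli likelihood; the update adds successes to α and failures to β.
Total number of seeds planted: n = 13 + 41 = 54.
Posterior mean = (α₀+k)/(α₀+β₀+n) = [n/(α₀+β₀+n)]·(k/n) + [(α₀+β₀)/(α₀+β₀+n)]·α₀/(α₀+β₀), so only n and the prior enter the weight.
The weight on the data is w = n/(α₀+β₀+n) = 54/(6.0+5.0+54) = 54/65.0 = 0.8308.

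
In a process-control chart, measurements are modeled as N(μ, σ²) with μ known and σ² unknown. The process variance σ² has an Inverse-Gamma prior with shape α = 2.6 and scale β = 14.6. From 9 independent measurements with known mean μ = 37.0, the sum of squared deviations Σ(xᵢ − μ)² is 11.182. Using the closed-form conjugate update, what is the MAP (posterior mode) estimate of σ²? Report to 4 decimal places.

With known mean μ and an Inverse-Gamma(α, β) prior on σ², the Normal likelihood is conjugate: posterior is Inv-Gamma(α + n/2, β + Σ(xᵢ−μ)²/2).
Posterior: Inv-Gamma(2.6 + 9/2, 14.6 + 11.182/2) = Inv-Gamma(7.10, 20.1910).
Mode = β/(α+1) = 20.1910/8.10 = 2.4927.

2.4927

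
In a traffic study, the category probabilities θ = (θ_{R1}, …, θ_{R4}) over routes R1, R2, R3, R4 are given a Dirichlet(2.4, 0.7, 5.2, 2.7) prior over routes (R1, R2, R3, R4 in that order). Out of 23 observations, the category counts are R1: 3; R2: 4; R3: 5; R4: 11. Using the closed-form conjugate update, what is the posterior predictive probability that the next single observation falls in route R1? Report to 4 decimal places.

0.1588

The Dirichlet prior is conjugate to the Multinomial likelihood: each posterior αⱼ = prior αⱼ + observed count nⱼ.
Posterior concentration: (5.4, 4.7, 10.2, 13.7), total = 34.0.
P(next = R1 | data) = α_{R1}/Σα = 0.1588.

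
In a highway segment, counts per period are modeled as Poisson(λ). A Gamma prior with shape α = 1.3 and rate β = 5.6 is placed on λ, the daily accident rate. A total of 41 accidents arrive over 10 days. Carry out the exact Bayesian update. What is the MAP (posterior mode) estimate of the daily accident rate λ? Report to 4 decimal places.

With a Gamma(shape α, rate β) prior, the Poisson likelihood is conjugate: the posterior is Gamma(α + ΣXᵢ, β + n).
Posterior: Gamma(α+S, β+n) = Gamma(1.3+41, 5.6+10) = Gamma(42.3, 15.6).
Mode of Gamma(α,β) for α≥1 is (α−1)/β = 41.3/15.6 = 2.6474.

2.6474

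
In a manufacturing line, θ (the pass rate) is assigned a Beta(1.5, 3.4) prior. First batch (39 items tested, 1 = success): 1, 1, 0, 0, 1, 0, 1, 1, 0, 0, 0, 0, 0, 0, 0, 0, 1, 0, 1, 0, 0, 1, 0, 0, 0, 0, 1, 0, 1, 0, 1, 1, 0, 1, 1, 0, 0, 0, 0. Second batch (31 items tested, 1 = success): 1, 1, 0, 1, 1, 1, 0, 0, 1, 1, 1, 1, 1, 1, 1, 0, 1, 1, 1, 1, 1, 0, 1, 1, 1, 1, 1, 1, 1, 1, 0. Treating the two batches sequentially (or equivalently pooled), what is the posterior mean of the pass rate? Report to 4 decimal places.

0.5407

The Beta prior is conjugate to a Binomial/Bernoulli likelihood; the update adds successes to α and failures to β.
After batch 1: Beta(1.5+14, 3.4+25) = Beta(15.5, 28.4).
After batch 2: Beta(15.5+25, 28.4+6) = Beta(40.5, 34.4).
Posterior mean = α/(α+β) = 40.5/74.9 = 0.5407.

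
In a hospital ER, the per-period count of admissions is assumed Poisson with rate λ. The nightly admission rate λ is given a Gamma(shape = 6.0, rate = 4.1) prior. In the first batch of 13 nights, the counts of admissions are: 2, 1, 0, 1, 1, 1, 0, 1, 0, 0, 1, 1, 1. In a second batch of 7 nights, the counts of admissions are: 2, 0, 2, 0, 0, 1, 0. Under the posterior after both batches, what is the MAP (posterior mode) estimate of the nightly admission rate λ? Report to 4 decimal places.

0.8299

With a Gamma(shape α, rate β) prior, the Poisson likelihood is conjugate: the posterior is Gamma(α + ΣXᵢ, β + n).
Batch 1: sum of counts S = 10 over n = 13 nights.
After batch 1: Gamma(α+S, β+n) = Gamma(6.0+10, 4.1+13) = Gamma(16.0, 17.1).
Batch 2: sum of counts S = 5 over n = 7 nights.
After batch 2: Gamma(α+S, β+n) = Gamma(16.0+5, 17.1+7) = Gamma(21.0, 24.1).
Mode of Gamma(α,β) for α≥1 is (α−1)/β = 20.0/24.1 = 0.8299.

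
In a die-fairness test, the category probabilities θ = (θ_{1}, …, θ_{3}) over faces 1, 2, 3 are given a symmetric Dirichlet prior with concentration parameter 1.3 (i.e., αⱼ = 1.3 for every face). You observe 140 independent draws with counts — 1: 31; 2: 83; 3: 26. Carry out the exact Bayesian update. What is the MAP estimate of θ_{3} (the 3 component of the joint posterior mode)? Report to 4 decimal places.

0.1867

The Dirichlet prior is conjugate to the Multinomial likelihood: each posterior αⱼ = prior αⱼ + observed count nⱼ.
Posterior concentration: (32.3, 84.3, 27.3), total = 143.9.
Joint mode component: (α_{3}−1)/(Σα−K) = 26.3/140.9 = 0.1867.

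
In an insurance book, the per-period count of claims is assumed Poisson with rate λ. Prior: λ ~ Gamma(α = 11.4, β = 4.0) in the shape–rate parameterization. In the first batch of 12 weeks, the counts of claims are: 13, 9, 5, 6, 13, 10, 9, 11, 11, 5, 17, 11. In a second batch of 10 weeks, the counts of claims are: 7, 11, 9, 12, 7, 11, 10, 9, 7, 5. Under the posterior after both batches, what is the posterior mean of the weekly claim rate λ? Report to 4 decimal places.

With a Gamma(shape α, rate β) prior, the Poisson likelihood is conjugate: the posterior is Gamma(α + ΣXᵢ, β + n).
Batch 1: sum of counts S = 120 over n = 12 weeks.
After batch 1: Gamma(α+S, β+n) = Gamma(11.4+120, 4.0+12) = Gamma(131.4, 16.0).
Batch 2: sum of counts S = 88 over n = 10 weeks.
After batch 2: Gamma(α+S, β+n) = Gamma(131.4+88, 16.0+10) = Gamma(219.4, 26.0).
Posterior mean = α/β = 219.4/26.0 = 8.4385.

8.4385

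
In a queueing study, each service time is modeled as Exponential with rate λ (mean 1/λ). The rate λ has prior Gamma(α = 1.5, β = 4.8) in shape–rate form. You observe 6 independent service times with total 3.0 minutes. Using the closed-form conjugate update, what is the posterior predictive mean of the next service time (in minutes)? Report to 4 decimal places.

1.2000

With a Gamma(shape α, rate β) prior on the exponential rate λ, the posterior after n observations with total T = Σxᵢ is Gamma(α+n, β+T).
Posterior: Gamma(1.5+6, 4.8+3.0) = Gamma(7.5, 7.8).
The predictive distribution for the next observation is Lomax; its mean is β/(α−1) = 7.8/6.5 = 1.2000.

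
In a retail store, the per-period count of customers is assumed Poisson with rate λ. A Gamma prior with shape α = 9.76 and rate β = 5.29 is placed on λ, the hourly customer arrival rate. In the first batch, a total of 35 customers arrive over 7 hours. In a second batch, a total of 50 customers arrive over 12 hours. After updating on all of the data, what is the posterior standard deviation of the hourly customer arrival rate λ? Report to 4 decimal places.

With a Gamma(shape α, rate β) prior, the Poisson likelihood is conjugate: the posterior is Gamma(α + ΣXᵢ, β + n).
After batch 1: Gamma(α+S, β+n) = Gamma(9.76+35, 5.29+7) = Gamma(44.76, 12.29).
After batch 2: Gamma(α+S, β+n) = Gamma(44.76+50, 12.29+12) = Gamma(94.76, 24.29).
SD = √α/β = √94.76/24.29 = 0.4008.

0.4008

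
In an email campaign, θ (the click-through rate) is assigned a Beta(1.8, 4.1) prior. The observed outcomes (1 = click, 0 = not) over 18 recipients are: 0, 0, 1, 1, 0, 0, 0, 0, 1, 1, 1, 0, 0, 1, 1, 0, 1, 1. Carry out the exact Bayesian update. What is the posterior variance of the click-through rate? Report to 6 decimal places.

The Beta prior is conjugate to a Binomial/Bernoulli likelihood; the update adds successes to α and failures to β.
Posterior: Beta(α+k, β+n−k) = Beta(1.8+9, 4.1+9) = Beta(10.8, 13.1).
Var = αβ/((α+β)²(α+β+1)) = 10.8·13.1/(23.9²·24.9) = 0.009947.

0.009947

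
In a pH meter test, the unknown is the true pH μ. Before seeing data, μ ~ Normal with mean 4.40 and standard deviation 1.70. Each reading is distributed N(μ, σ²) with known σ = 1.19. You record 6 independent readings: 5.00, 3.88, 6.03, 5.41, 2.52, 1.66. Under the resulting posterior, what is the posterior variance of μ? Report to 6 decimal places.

0.218197

For Normal data with known variance σ², a Normal(μ₀, σ₀²) prior on μ is conjugate. Posterior precision = 1/σ₀² + n/σ²; posterior mean is the precision-weighted average of μ₀ and x̄.
σ₀² = 1.70² = 2.89, σ² = 1.19² = 1.4161; σ² + n·σ₀² = 1.4161 + 6·2.89 = 18.7561.
Posterior precision = 1/σ₀² + n/σ² = 1/2.89 + 6/1.4161 = (σ² + n·σ₀²)/(σ₀²σ²) = 18.7561/(2.89·1.4161); posterior variance σₙ² = σ₀²σ²/(σ² + n·σ₀²) = 2.89·1.4161/18.7561 = 0.218197.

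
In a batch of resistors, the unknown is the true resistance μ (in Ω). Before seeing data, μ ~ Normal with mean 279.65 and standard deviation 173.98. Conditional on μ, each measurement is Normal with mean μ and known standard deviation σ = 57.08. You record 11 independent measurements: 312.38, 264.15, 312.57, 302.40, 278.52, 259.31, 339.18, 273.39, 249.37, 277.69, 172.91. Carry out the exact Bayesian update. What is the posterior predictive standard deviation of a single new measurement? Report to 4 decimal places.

For Normal data with known variance σ², a Normal(μ₀, σ₀²) prior on μ is conjugate. Posterior precision = 1/σ₀² + n/σ²; posterior mean is the precision-weighted average of μ₀ and x̄.
σ₀² = 173.98² = 30269.0404, σ² = 57.08² = 3258.1264; σ² + n·σ₀² = 3258.1264 + 11·30269.0404 = 336217.5708.
Posterior precision = 1/σ₀² + n/σ² = 1/30269.0404 + 11/3258.1264 = (σ² + n·σ₀²)/(σ₀²σ²) = 336217.5708/(30269.0404·3258.1264); posterior variance σₙ² = σ₀²σ²/(σ² + n·σ₀²) = 30269.0404·3258.1264/336217.5708 = 293.323039.
Predictive variance for one new observation = σₙ² + σ² = 30269.0404·3258.1264/336217.5708 + 3258.1264 = σ²·(σ₀² + 336217.5708)/336217.5708 = 3258.1264·366486.6112/336217.5708 = 3551.449439; SD = √(3258.1264·366486.6112/336217.5708) = 59.5940.

59.5940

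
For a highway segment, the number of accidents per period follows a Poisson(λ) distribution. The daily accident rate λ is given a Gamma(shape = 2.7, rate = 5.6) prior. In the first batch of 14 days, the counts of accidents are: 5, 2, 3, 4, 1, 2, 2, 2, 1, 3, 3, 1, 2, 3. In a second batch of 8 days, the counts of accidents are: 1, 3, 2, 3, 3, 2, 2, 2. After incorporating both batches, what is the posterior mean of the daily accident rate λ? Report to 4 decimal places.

With a Gamma(shape α, rate β) prior, the Poisson likelihood is conjugate: the posterior is Gamma(α + ΣXᵢ, β + n).
Batch 1: sum of counts S = 34 over n = 14 days.
After batch 1: Gamma(α+S, β+n) = Gamma(2.7+34, 5.6+14) = Gamma(36.7, 19.6).
Batch 2: sum of counts S = 18 over n = 8 days.
After batch 2: Gamma(α+S, β+n) = Gamma(36.7+18, 19.6+8) = Gamma(54.7, 27.6).
Posterior mean = α/β = 54.7/27.6 = 1.9819.

1.9819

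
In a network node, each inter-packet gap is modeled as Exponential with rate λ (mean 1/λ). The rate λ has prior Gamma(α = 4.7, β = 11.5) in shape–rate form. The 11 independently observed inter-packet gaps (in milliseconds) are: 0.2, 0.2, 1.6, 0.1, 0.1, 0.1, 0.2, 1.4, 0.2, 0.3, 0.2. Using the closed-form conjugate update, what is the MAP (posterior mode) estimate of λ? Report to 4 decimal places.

With a Gamma(shape α, rate β) prior on the exponential rate λ, the posterior after n observations with total T = Σxᵢ is Gamma(α+n, β+T).
Sum of observations T = 4.6 milliseconds; n = 11.
Posterior: Gamma(4.7+11, 11.5+4.6) = Gamma(15.7, 16.1).
Mode = (α−1)/β = 0.9130.

0.9130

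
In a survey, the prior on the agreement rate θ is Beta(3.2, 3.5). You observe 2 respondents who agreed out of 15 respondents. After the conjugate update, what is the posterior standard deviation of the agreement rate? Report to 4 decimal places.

0.0896

The Beta prior is conjugate to a Binomial/Bernoulli likelihood; the update adds successes to α and failures to β.
Posterior: Beta(α+k, β+n−k) = Beta(3.2+2, 3.5+13) = Beta(5.2, 16.5).
Var = αβ/((α+β)²(α+β+1)) = 5.2·16.5/(21.7²·22.7) = 0.00802679; SD = √0.00802679 = 0.0896.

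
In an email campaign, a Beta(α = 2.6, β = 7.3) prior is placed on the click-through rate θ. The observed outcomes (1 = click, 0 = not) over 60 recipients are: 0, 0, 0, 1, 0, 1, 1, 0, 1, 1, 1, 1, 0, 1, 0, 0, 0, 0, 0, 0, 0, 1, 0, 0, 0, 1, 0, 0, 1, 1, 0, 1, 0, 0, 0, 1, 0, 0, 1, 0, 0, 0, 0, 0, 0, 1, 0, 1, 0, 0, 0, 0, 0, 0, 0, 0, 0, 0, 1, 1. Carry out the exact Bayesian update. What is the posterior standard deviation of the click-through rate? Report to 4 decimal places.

The Beta prior is conjugate to a Binomial/Bernoulli likelihood; the update adds successes to α and failures to β.
Posterior: Beta(α+k, β+n−k) = Beta(2.6+19, 7.3+41) = Beta(21.6, 48.3).
Var = αβ/((α+β)²(α+β+1)) = 21.6·48.3/(69.9²·70.9) = 0.00301162; SD = √0.00301162 = 0.0549.

0.0549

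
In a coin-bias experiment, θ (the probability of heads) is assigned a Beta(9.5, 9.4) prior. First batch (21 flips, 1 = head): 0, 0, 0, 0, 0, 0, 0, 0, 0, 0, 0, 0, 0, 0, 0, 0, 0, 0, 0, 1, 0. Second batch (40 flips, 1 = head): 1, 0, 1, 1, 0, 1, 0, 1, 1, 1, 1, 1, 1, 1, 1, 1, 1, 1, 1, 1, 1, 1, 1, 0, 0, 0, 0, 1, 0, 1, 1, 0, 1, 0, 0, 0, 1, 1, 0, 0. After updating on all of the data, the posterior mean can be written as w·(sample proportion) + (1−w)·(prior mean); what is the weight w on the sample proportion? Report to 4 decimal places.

The Beta prior is conjugate to a Binomial/Bernoulli likelihood; the update adds successes to α and failures to β.
Total number of flips: n = 21 + 40 = 61.
Posterior mean = (α₀+k)/(α₀+β₀+n) = [n/(α₀+β₀+n)]·(k/n) + [(α₀+β₀)/(α₀+β₀+n)]·α₀/(α₀+β₀), so only n and the prior enter the weight.
The weight on the data is w = n/(α₀+β₀+n) = 61/(9.5+9.4+61) = 61/79.9 = 0.7635.

0.7635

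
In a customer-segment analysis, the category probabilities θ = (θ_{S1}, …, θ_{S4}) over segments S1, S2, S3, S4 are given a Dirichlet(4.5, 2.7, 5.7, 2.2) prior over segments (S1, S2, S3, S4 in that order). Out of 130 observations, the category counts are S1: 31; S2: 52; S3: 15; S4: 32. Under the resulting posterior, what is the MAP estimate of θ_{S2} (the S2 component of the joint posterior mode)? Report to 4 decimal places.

The Dirichlet prior is conjugate to the Multinomial likelihood: each posterior αⱼ = prior αⱼ + observed count nⱼ.
Posterior concentration: (35.5, 54.7, 20.7, 34.2), total = 145.1.
Joint mode component: (α_{S2}−1)/(Σα−K) = 53.7/141.1 = 0.3806.

0.3806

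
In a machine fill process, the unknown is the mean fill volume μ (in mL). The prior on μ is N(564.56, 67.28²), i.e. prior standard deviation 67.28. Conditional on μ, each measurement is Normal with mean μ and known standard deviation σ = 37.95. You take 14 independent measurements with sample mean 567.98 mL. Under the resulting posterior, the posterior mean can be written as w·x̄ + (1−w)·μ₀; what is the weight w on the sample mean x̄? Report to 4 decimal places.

For Normal data with known variance σ², a Normal(μ₀, σ₀²) prior on μ is conjugate. Posterior precision = 1/σ₀² + n/σ²; posterior mean is the precision-weighted average of μ₀ and x̄.
σ₀² = 67.28² = 4526.5984, σ² = 37.95² = 1440.2025. Prior precision 1/σ₀² = 1/4526.5984; data precision n/σ² = 14/1440.2025.
w = (n/σ²)/(1/σ₀² + n/σ²) = n·σ₀²/(σ² + n·σ₀²) = 14·4526.5984/(1440.2025 + 14·4526.5984) = 63372.3776/64812.5801 = 0.9778.

0.9778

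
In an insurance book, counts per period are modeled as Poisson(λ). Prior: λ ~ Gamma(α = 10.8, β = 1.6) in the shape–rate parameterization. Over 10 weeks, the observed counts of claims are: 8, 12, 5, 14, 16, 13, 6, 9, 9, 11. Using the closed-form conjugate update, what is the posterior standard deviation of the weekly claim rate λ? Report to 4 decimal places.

0.9196

With a Gamma(shape α, rate β) prior, the Poisson likelihood is conjugate: the posterior is Gamma(α + ΣXᵢ, β + n).
Sum of counts S = 103 over n = 10 weeks.
Posterior: Gamma(α+S, β+n) = Gamma(10.8+103, 1.6+10) = Gamma(113.8, 11.6).
SD = √α/β = √113.8/11.6 = 0.9196.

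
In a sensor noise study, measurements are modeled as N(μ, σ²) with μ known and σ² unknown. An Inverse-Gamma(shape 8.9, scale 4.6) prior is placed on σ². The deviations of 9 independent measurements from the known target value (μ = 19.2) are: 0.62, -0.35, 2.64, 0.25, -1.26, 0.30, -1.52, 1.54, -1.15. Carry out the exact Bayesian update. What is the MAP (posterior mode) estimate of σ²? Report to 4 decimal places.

0.8480

With known mean μ and an Inverse-Gamma(α, β) prior on σ², the Normal likelihood is conjugate: posterior is Inv-Gamma(α + n/2, β + Σ(xᵢ−μ)²/2).
Σ(xᵢ−μ)² = (0.62)² + (-0.35)² + (2.64)² + (0.25)² + (-1.26)² + (0.30)² + (-1.52)² + (1.54)² + (-1.15)² = 15.2211.
Posterior: Inv-Gamma(8.9 + 9/2, 4.6 + 15.2211/2) = Inv-Gamma(13.40, 12.21055).
Mode = β/(α+1) = 12.21055/14.40 = 0.8480.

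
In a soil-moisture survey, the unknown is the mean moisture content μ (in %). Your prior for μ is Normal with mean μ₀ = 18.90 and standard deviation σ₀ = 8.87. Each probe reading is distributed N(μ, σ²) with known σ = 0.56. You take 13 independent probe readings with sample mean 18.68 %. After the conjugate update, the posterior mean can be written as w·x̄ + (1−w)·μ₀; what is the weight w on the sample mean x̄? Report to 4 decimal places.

0.9997

For Normal data with known variance σ², a Normal(μ₀, σ₀²) prior on μ is conjugate. Posterior precision = 1/σ₀² + n/σ²; posterior mean is the precision-weighted average of μ₀ and x̄.
σ₀² = 8.87² = 78.6769, σ² = 0.56² = 0.3136. Prior precision 1/σ₀² = 1/78.6769; data precision n/σ² = 13/0.3136.
w = (n/σ²)/(1/σ₀² + n/σ²) = n·σ₀²/(σ² + n·σ₀²) = 13·78.6769/(0.3136 + 13·78.6769) = 1022.7997/1023.1133 = 0.9997.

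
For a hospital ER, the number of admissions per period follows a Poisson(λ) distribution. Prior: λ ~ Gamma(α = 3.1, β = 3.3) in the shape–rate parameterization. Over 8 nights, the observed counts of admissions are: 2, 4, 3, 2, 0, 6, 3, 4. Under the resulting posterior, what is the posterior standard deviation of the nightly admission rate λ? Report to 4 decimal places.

With a Gamma(shape α, rate β) prior, the Poisson likelihood is conjugate: the posterior is Gamma(α + ΣXᵢ, β + n).
Sum of counts S = 24 over n = 8 nights.
Posterior: Gamma(α+S, β+n) = Gamma(3.1+24, 3.3+8) = Gamma(27.1, 11.3).
SD = √α/β = √27.1/11.3 = 0.4607.

0.4607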